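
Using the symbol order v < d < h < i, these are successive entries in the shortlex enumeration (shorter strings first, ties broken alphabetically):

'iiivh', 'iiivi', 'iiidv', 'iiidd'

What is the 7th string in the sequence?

iiihv

Stepping forward 3 times from iiidd: iiidd → iiidh → iiidi, then the target.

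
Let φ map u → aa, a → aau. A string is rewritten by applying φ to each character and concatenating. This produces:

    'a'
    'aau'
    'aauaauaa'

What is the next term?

Expanding aauaauaa: a→aau, a→aau, u→aa, a→aau, a→aau, u→aa, a→aau, a→aau. Concatenated: aau aau aa aau aau aa aau aau.

aauaauaaaauaauaaaauaau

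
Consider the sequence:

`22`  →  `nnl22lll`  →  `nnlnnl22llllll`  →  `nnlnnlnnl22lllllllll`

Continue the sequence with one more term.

nnlnnlnnlnnl22llllllllllll

Every step adds nnl to the front and lll to the end of the previous string.
So the next term is nnl·nnlnnlnnl22lllllllll·lll.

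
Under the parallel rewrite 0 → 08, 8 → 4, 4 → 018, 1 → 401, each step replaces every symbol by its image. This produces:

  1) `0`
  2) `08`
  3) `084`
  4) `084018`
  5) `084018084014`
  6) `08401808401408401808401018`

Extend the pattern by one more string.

0840180840140840180840101808401808401408401808401084014

φ(08401808401408401808401018) expands symbol-by-symbol to 08 4 018 08 401 4 08 4 018 08 401 018 08 4 018 08 401 4 08 4 018 08 401 08 401 4; joining the 26 pieces gives the next term.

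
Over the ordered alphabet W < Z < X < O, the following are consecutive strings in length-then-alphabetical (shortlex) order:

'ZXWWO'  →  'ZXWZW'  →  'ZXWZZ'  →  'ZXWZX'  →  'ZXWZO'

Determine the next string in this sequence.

ZXWXW

The successor of ZXWZO increments the rightmost position that isn't already O and resets every position after it to W.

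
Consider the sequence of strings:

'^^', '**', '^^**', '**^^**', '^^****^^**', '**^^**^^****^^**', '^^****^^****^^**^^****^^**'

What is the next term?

Each term (from the third on) is the two preceding terms concatenated in order: term 3 = ^^·** = ^^**.
Continuing: **^^**^^****^^** · ^^****^^****^^**^^****^^** gives term 8.

**^^**^^****^^**^^****^^****^^**^^****^^**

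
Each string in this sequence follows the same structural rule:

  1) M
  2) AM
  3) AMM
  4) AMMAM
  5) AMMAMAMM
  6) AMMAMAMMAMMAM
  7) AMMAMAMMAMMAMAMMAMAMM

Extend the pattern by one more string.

From term 3 onward, concatenate the last term with the second-to-last: AM·M = AMM, AMM·AM = AMMAM, …
The next term joins AMMAMAMMAMMAMAMMAMAMM and AMMAMAMMAMMAM.

AMMAMAMMAMMAMAMMAMAMMAMMAMAMMAMMAM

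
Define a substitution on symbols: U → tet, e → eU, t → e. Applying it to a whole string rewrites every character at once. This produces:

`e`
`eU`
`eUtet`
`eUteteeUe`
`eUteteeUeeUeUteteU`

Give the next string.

Rewriting the 18 symbols of eUteteeUeeUeUteteU one by one yields eU tet e eU e eU eU tet eU eU tet eU tet e eU e eU tet; concatenated:

eUteteeUeeUeUteteUeUteteUteteeUeeUtet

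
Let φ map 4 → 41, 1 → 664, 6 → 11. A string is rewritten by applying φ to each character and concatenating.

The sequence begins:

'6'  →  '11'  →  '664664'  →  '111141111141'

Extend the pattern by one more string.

Apply φ to 111141111141 symbol by symbol: 1→664, 1→664, 1→664, 1→664, 4→41, 1→664, 1→664, 1→664, 1→664, 1→664, 4→41, 1→664; joined: 664 664 664 664 41 664 664 664 664 664 41 664.

6646646646644166466466466466441664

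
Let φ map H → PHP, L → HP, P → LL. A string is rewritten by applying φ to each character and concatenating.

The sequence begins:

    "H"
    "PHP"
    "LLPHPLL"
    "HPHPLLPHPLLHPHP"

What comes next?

Rewriting the 15 symbols of HPHPLLPHPLLHPHP one by one yields PHP LL PHP LL HP HP LL PHP LL HP HP PHP LL PHP LL; concatenated:

PHPLLPHPLLHPHPLLPHPLLHPHPPHPLLPHPLL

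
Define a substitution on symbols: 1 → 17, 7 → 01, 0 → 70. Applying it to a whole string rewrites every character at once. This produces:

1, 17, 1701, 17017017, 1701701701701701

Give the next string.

Rewriting the 16 symbols of 1701701701701701 one by one yields 17 01 70 17 01 70 17 01 70 17 01 70 17 01 70 17; concatenated:

17017017017017017017017017017017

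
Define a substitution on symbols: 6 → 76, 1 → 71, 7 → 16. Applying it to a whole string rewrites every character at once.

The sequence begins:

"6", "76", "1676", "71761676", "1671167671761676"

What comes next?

Rewriting the 16 symbols of 1671167671761676 one by one yields 71 76 16 71 71 76 16 76 16 71 16 76 71 76 16 76; concatenated:

71761671717616761671167671761676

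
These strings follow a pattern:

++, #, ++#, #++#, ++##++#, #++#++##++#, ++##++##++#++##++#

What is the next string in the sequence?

From term 3 onward, concatenate the second-to-last term with the last: ++·# = ++#, #·++# = #++#, …
So term 8 is #++#++##++#·++##++##++#++##++#.

#++#++##++#++##++##++#++##++#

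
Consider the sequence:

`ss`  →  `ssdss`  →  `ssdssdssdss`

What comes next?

s(k+1) = s(k)·d·s(k) — each term doubles the last with 'd' between the halves.
Doubling ssdssdssdss with 'd' between the halves:

ssdssdssdssdssdssdssdss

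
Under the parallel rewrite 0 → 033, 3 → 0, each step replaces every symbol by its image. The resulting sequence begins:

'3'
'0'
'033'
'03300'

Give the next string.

03300033033

Expanding 03300: 0→033, 3→0, 3→0, 0→033, 0→033. Concatenated: 033 0 0 033 033.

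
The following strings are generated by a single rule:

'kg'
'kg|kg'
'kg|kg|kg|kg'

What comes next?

kg|kg|kg|kg|kg|kg|kg|kg

Every step duplicates the string with '|' between the halves.
So the next term is two copies of kg|kg|kg|kg with '|' between the halves.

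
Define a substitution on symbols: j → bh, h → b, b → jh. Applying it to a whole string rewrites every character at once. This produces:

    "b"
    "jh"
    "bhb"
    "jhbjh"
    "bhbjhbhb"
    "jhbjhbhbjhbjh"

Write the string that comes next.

φ(jhbjhbhbjhbjh) expands symbol-by-symbol to bh b jh bh b jh b jh bh b jh bh b; joining the 13 pieces gives the next term.

bhbjhbhbjhbjhbhbjhbhb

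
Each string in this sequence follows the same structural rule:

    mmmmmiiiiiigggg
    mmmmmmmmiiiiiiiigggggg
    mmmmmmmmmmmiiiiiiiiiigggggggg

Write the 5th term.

mmmmmmmmmmmmmmmmmiiiiiiiiiiiiiigggggggggggg

Term n consists of 3n-1 m's, followed by 2n+2 i's, followed by 2n g's, where the shown terms are n = 2, 3, 4.
For term 5, n = 6, so the run lengths are 17, 14, 12.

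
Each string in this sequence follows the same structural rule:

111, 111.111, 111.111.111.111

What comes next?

s(k+1) = s(k)·.·s(k) — each term doubles the last with '.' between the halves.
So the next term is two copies of 111.111.111.111 with '.' between the halves.

111.111.111.111.111.111.111.111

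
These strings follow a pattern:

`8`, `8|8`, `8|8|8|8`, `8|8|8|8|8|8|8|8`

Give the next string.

Every step duplicates the string with '|' between the halves.
Doubling 8|8|8|8|8|8|8|8 with '|' between the halves:

8|8|8|8|8|8|8|8|8|8|8|8|8|8|8|8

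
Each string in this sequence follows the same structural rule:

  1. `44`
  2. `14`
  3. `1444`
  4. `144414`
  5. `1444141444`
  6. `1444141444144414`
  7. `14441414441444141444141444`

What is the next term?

From term 3 onward, concatenate the last term with the second-to-last: 14·44 = 1444, 1444·14 = 144414, …
So term 8 is 14441414441444141444141444·1444141444144414.

144414144414441414441414441444141444144414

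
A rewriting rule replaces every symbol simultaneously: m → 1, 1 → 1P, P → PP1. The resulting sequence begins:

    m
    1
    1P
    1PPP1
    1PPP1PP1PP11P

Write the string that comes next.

1PPP1PP1PP11PPP1PP11PPP1PP11P1PPP1

φ(1PPP1PP1PP11P) expands symbol-by-symbol to 1P PP1 PP1 PP1 1P PP1 PP1 1P PP1 PP1 1P 1P PP1; joining the 13 pieces gives the next term.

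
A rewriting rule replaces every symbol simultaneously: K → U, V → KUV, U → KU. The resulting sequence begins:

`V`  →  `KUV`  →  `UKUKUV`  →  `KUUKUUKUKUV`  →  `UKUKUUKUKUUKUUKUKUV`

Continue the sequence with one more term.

φ(UKUKUUKUKUUKUUKUKUV) expands symbol-by-symbol to KU U KU U KU KU U KU U KU KU U KU KU U KU U KU KUV; joining the 19 pieces gives the next term.

KUUKUUKUKUUKUUKUKUUKUKUUKUUKUKUV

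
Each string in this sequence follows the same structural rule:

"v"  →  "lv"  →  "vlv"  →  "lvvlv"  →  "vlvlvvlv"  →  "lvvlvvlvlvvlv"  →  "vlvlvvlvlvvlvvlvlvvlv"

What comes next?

lvvlvvlvlvvlvvlvlvvlvlvvlvvlvlvvlv

Each term (from the third on) is the two preceding terms concatenated in order: term 3 = v·lv = vlv.
Continuing: lvvlvvlvlvvlv · vlvlvvlvlvvlvvlvlvvlv gives term 8.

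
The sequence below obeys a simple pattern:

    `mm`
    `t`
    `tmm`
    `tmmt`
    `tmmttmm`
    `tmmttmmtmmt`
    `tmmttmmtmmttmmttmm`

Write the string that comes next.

This is a Fibonacci-style word recurrence s(k) = s(k−1)·s(k−2): e.g. t·mm = tmm.
Continuing: tmmttmmtmmttmmttmm · tmmttmmtmmt gives term 8.

tmmttmmtmmttmmttmmtmmttmmtmmt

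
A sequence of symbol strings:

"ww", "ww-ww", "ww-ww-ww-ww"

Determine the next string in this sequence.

Each string is two copies of the previous one joined by '-'.
One more doubling of ww-ww-ww-ww gives the answer.

ww-ww-ww-ww-ww-ww-ww-ww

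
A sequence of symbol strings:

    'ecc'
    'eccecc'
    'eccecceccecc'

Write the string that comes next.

eccecceccecceccecceccecc

Each string is two copies of the previous one concatenated.
One more doubling of eccecceccecc gives the answer.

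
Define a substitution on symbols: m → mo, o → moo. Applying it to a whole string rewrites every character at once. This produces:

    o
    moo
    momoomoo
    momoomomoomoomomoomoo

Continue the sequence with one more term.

Replace each of the 21 characters of momoomomoomoomomoomoo in place — mo moo mo moo moo mo moo mo moo moo mo moo moo mo moo mo moo moo mo moo moo — and concatenate.

momoomomoomoomomoomomoomoomomoomoomomoomomoomoomomoomoo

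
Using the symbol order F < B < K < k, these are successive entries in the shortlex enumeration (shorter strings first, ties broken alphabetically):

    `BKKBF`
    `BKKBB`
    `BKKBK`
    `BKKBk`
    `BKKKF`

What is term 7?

BKKKK

Continuing the enumeration 2 steps past BKKKF: BKKKF → BKKKB → (answer).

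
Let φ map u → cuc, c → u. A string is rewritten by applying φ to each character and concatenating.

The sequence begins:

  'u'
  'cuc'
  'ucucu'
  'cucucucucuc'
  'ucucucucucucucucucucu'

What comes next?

cucucucucucucucucucucucucucucucucucucucucuc

φ(ucucucucucucucucucucu) expands symbol-by-symbol to cuc u cuc u cuc u cuc u cuc u cuc u cuc u cuc u cuc u cuc u cuc; joining the 21 pieces gives the next term.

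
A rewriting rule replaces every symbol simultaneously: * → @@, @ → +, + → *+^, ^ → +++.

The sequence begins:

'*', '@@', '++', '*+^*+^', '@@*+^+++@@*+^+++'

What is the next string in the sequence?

Applying the rule to each of the 16 symbols of @@*+^+++@@*+^+++ gives the pieces + + @@ *+^ +++ *+^ *+^ *+^ + + @@ *+^ +++ *+^ *+^ *+^, which concatenate to the answer.

++@@*+^+++*+^*+^*+^++@@*+^+++*+^*+^*+^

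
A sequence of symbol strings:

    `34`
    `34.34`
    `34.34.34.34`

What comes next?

Each string is two copies of the previous one joined by '.'.
Doubling 34.34.34.34 with '.' between the halves:

34.34.34.34.34.34.34.34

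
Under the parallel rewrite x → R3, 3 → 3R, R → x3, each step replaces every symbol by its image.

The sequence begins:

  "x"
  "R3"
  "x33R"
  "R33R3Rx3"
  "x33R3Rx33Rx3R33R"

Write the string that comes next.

R33R3Rx33Rx3R33R3Rx3R33Rx33R3Rx3

Replace each of the 16 characters of x33R3Rx33Rx3R33R in place — R3 3R 3R x3 3R x3 R3 3R 3R x3 R3 3R x3 3R 3R x3 — and concatenate.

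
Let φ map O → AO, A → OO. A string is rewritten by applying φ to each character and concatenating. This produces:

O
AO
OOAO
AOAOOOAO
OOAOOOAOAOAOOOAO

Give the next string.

Replace each of the 16 characters of OOAOOOAOAOAOOOAO in place — AO AO OO AO AO AO OO AO OO AO OO AO AO AO OO AO — and concatenate.

AOAOOOAOAOAOOOAOOOAOOOAOAOAOOOAO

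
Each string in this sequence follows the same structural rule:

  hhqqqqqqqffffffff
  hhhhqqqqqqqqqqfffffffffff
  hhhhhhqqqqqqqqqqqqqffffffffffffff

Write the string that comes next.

Each string has the form h^{2n-2} q^{3n+1} f^{3n+2}, where the shown terms are n = 2, 3, 4.
For the next term, n = 5, so the run lengths are 8, 16, 17.

hhhhhhhhqqqqqqqqqqqqqqqqfffffffffffffffff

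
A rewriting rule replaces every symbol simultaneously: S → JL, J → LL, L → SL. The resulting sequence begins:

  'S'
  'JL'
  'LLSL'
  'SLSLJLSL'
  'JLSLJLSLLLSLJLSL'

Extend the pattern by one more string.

Rewriting the 16 symbols of JLSLJLSLLLSLJLSL one by one yields LL SL JL SL LL SL JL SL SL SL JL SL LL SL JL SL; concatenated:

LLSLJLSLLLSLJLSLSLSLJLSLLLSLJLSL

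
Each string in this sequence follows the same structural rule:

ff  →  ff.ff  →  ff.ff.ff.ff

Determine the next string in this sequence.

Each string is two copies of the previous one joined by '.'.
Doubling ff.ff.ff.ff with '.' between the halves:

ff.ff.ff.ff.ff.ff.ff.ff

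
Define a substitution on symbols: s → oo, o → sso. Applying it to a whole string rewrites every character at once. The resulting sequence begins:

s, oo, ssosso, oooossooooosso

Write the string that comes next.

Replace each of the 14 characters of oooossooooosso in place — sso sso sso sso oo oo sso sso sso sso sso oo oo sso — and concatenate.

ssossossossooooossossossossossooooosso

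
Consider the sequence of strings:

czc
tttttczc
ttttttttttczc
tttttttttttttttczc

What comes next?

Each term is the previous one with ttttt prepended.
Applying this once more to tttttttttttttttczc:

ttttttttttttttttttttczc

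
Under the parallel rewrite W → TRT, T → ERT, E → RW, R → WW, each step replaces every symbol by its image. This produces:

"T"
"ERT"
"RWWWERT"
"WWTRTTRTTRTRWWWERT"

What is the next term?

Rewriting the 18 symbols of WWTRTTRTTRTRWWWERT one by one yields TRT TRT ERT WW ERT ERT WW ERT ERT WW ERT WW TRT TRT TRT RW WW ERT; concatenated:

TRTTRTERTWWERTERTWWERTERTWWERTWWTRTTRTTRTRWWWERT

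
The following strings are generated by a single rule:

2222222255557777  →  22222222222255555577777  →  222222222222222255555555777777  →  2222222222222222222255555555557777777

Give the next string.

Reading off run lengths: 2 runs 8, 12, 16, 20; 5 runs 4, 6, 8, 10; 7 runs 4, 5, 6, 7 — each is linear in n, where the shown terms are n = 2, 3, 4, 5.
At n = 6 the blocks have lengths 24, 12, 8.

22222222222222222222222255555555555577777777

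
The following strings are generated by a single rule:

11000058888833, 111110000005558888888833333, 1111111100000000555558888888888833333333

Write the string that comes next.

11111111111000000000055555558888888888888833333333333

The n-th term is 3n-1 1's then 2n+2 0's then 2n-1 5's then 3n+2 8's then 3n-1 3's (n = 1, 2, …).
Setting n = 4 gives 11, 10, 7, 14, 11 characters in each block.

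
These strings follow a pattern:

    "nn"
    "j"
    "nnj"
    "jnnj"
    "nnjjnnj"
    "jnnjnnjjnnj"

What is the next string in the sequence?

nnjjnnjjnnjnnjjnnj

This is a Fibonacci-style word recurrence s(k) = s(k−2)·s(k−1): e.g. nn·j = nnj.
Continuing: nnjjnnj · jnnjnnjjnnj gives term 7.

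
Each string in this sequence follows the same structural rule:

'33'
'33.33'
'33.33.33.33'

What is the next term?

s(k+1) = s(k)·.·s(k) — each term doubles the last with '.' between the halves.
Doubling 33.33.33.33 with '.' between the halves:

33.33.33.33.33.33.33.33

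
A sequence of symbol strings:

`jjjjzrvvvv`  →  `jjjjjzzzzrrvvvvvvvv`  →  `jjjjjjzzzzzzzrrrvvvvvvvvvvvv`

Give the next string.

The n-th term is n+3 j's then 3n-2 z's then n r's then 4n v's (n = 1, 2, …).
Setting n = 4 gives 7, 10, 4, 16 characters in each block.

jjjjjjjzzzzzzzzzzrrrrvvvvvvvvvvvvvvvv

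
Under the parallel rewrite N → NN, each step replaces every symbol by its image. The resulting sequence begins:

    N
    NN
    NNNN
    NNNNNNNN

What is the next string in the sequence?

Expanding NNNNNNNN: N→NN, N→NN, N→NN, N→NN, N→NN, N→NN, N→NN, N→NN. Concatenated: NN NN NN NN NN NN NN NN.

NNNNNNNNNNNNNNNN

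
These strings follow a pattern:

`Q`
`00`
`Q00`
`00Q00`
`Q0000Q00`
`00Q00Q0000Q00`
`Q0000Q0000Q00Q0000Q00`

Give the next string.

This is a Fibonacci-style word recurrence s(k) = s(k−2)·s(k−1): e.g. Q·00 = Q00.
So term 8 is 00Q00Q0000Q00·Q0000Q0000Q00Q0000Q00.

00Q00Q0000Q00Q0000Q0000Q00Q0000Q00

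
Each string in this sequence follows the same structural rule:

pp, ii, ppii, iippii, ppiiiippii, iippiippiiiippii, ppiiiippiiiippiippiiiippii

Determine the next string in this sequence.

From term 3 onward, concatenate the second-to-last term with the last: pp·ii = ppii, ii·ppii = iippii, …
Continuing: iippiippiiiippii · ppiiiippiiiippiippiiiippii gives term 8.

iippiippiiiippiippiiiippiiiippiippiiiippii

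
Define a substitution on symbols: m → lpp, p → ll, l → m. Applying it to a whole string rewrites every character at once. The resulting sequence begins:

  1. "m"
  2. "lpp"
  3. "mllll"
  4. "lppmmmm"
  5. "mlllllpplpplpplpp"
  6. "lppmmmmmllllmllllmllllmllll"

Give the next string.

mlllllpplpplpplpplppmmmmlppmmmmlppmmmmlppmmmm

Replace each of the 27 characters of lppmmmmmllllmllllmllllmllll in place — m ll ll lpp lpp lpp lpp lpp m m m m lpp m m m m lpp m m m m lpp m m m m — and concatenate.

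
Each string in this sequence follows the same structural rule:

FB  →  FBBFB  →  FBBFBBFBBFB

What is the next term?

FBBFBBFBBFBBFBBFBBFBBFB

Every step duplicates the string with 'B' between the halves.
One more doubling of FBBFBBFBBFB gives the answer.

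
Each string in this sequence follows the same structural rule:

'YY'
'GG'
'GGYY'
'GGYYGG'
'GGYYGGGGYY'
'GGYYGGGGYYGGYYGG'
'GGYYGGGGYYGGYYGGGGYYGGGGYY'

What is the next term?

GGYYGGGGYYGGYYGGGGYYGGGGYYGGYYGGGGYYGGYYGG

From term 3 onward, concatenate the last term with the second-to-last: GG·YY = GGYY, GGYY·GG = GGYYGG, …
The next term joins GGYYGGGGYYGGYYGGGGYYGGGGYY and GGYYGGGGYYGGYYGG.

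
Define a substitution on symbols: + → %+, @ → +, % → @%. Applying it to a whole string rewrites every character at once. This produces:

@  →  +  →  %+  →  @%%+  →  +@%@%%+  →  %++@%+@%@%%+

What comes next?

@%%+%++@%%++@%+@%@%%+

Apply φ to %++@%+@%@%%+ symbol by symbol: %→@%, +→%+, +→%+, @→+, %→@%, +→%+, @→+, %→@%, @→+, %→@%, %→@%, +→%+; joined: @% %+ %+ + @% %+ + @% + @% @% %+.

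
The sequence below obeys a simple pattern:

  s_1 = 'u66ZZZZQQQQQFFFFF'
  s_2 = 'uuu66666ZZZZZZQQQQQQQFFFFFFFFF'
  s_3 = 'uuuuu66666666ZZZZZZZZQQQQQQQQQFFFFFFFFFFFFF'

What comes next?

uuuuuuu66666666666ZZZZZZZZZZQQQQQQQQQQQFFFFFFFFFFFFFFFFF

Term n consists of 2n-1 u's, followed by 3n-1 6's, followed by 2n+2 Z's, followed by 2n+3 Q's, followed by 4n+1 F's (n = 1, 2, …).
Setting n = 4 gives 7, 11, 10, 11, 17 characters in each block.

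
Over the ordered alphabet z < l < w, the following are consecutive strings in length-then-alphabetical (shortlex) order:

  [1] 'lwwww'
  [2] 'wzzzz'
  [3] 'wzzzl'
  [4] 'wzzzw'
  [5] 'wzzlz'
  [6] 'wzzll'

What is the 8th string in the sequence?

wzzwz

Stepping forward 2 times from wzzll: wzzll → wzzlw, then the target.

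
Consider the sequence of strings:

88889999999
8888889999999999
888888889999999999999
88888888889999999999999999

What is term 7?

Reading off run lengths: 8 runs 4, 6, 8, 10; 9 runs 7, 10, 13, 16 — each is linear in n, where the shown terms are n = 2, 3, 4, 5.
For term 7, n = 8, so the run lengths are 16, 25.

88888888888888889999999999999999999999999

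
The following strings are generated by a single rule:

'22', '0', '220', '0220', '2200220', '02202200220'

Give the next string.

Each term (from the third on) is the two preceding terms concatenated in order: term 3 = 22·0 = 220.
The next term joins 2200220 and 02202200220.

220022002202200220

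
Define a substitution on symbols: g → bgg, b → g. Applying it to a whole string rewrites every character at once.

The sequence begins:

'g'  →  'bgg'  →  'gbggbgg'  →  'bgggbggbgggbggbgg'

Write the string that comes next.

Replace each of the 17 characters of bgggbggbgggbggbgg in place — g bgg bgg bgg g bgg bgg g bgg bgg bgg g bgg bgg g bgg bgg — and concatenate.

gbggbggbgggbggbgggbggbggbgggbggbgggbggbgg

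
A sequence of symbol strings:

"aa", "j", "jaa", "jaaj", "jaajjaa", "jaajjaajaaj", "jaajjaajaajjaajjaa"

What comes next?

Each term (from the third on) is the previous term followed by the one before it: term 3 = j·aa = jaa.
So term 8 is jaajjaajaajjaajjaa·jaajjaajaaj.

jaajjaajaajjaajjaajaajjaajaaj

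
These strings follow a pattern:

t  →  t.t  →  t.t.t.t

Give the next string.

s(k+1) = s(k)·.·s(k) — each term doubles the last with '.' between the halves.
Doubling t.t.t.t with '.' between the halves:

t.t.t.t.t.t.t.t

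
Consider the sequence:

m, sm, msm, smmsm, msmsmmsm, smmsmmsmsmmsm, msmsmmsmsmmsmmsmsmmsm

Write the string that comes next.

smmsmmsmsmmsmmsmsmmsmsmmsmmsmsmmsm

This is a Fibonacci-style word recurrence s(k) = s(k−2)·s(k−1): e.g. m·sm = msm.
So term 8 is smmsmmsmsmmsm·msmsmmsmsmmsmmsmsmmsm.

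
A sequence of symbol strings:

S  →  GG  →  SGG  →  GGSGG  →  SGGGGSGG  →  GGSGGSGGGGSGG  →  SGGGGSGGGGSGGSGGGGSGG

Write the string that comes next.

GGSGGSGGGGSGGSGGGGSGGGGSGGSGGGGSGG

Each term (from the third on) is the two preceding terms concatenated in order: term 3 = S·GG = SGG.
The next term joins GGSGGSGGGGSGG and SGGGGSGGGGSGGSGGGGSGG.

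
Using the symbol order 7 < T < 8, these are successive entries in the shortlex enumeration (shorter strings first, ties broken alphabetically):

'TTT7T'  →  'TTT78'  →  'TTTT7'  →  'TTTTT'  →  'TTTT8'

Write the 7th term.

Stepping forward 2 times from TTTT8: TTTT8 → TTT87, then the target.

TTT8T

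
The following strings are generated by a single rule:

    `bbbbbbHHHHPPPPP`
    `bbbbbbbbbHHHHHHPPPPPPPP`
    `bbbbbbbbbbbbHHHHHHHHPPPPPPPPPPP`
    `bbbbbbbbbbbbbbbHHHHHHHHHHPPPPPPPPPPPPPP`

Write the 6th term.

bbbbbbbbbbbbbbbbbbbbbHHHHHHHHHHHHHHPPPPPPPPPPPPPPPPPPPP

Each string has the form b^{3n} H^{2n} P^{3n-1}, where the shown terms are n = 2, 3, 4, 5.
At n = 7 the blocks have lengths 21, 14, 20.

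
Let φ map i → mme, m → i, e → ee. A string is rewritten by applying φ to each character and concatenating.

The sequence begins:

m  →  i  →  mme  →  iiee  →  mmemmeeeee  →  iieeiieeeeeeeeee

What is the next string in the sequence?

mmemmeeeeemmemmeeeeeeeeeeeeeeeeeeeee

φ(iieeiieeeeeeeeee) expands symbol-by-symbol to mme mme ee ee mme mme ee ee ee ee ee ee ee ee ee ee; joining the 16 pieces gives the next term.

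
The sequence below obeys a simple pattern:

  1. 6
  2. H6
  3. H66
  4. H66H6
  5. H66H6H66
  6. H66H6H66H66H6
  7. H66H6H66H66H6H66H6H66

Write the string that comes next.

H66H6H66H66H6H66H6H66H66H6H66H66H6

Each term (from the third on) is the previous term followed by the one before it: term 3 = H6·6 = H66.
The next term joins H66H6H66H66H6H66H6H66 and H66H6H66H66H6.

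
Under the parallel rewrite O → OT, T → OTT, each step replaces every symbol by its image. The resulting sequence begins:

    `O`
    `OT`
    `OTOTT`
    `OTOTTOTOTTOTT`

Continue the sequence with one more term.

Applying the rule to each of the 13 symbols of OTOTTOTOTTOTT gives the pieces OT OTT OT OTT OTT OT OTT OT OTT OTT OT OTT OTT, which concatenate to the answer.

OTOTTOTOTTOTTOTOTTOTOTTOTTOTOTTOTT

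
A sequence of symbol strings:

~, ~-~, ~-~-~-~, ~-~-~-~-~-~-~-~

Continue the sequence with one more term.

s(k+1) = s(k)·-·s(k) — each term doubles the last with '-' between the halves.
One more doubling of ~-~-~-~-~-~-~-~ gives the answer.

~-~-~-~-~-~-~-~-~-~-~-~-~-~-~-~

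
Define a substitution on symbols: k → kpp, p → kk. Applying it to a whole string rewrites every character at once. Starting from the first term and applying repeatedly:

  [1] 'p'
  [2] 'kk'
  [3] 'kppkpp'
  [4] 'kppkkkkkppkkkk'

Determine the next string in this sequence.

kppkkkkkppkppkppkppkppkkkkkppkppkppkpp

Applying the rule to each of the 14 symbols of kppkkkkkppkkkk gives the pieces kpp kk kk kpp kpp kpp kpp kpp kk kk kpp kpp kpp kpp, which concatenate to the answer.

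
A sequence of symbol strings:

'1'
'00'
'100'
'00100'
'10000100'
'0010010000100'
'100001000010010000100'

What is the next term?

Each term (from the third on) is the two preceding terms concatenated in order: term 3 = 1·00 = 100.
The next term joins 0010010000100 and 100001000010010000100.

0010010000100100001000010010000100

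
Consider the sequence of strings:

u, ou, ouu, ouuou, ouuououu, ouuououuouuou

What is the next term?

Each term (from the third on) is the previous term followed by the one before it: term 3 = ou·u = ouu.
Continuing: ouuououuouuou · ouuououu gives term 7.

ouuououuouuououuououu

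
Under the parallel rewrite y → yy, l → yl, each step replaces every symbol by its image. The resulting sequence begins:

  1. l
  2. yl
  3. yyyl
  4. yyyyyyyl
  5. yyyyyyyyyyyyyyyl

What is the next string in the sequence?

Rewriting the 16 symbols of yyyyyyyyyyyyyyyl one by one yields yy yy yy yy yy yy yy yy yy yy yy yy yy yy yy yl; concatenated:

yyyyyyyyyyyyyyyyyyyyyyyyyyyyyyyl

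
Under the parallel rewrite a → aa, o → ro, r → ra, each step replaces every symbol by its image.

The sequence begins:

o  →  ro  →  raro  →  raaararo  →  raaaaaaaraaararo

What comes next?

Replace each of the 16 characters of raaaaaaaraaararo in place — ra aa aa aa aa aa aa aa ra aa aa aa ra aa ra ro — and concatenate.

raaaaaaaaaaaaaaaraaaaaaaraaararo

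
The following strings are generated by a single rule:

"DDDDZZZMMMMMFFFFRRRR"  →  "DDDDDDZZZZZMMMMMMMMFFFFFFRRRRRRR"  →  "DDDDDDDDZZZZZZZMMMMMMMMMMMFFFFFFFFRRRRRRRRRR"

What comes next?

DDDDDDDDDDZZZZZZZZZMMMMMMMMMMMMMMFFFFFFFFFFRRRRRRRRRRRRR

Reading off run lengths: D runs 4, 6, 8; Z runs 3, 5, 7; M runs 5, 8, 11; F runs 4, 6, 8; R runs 4, 7, 10 — each is linear in n, where the shown terms are n = 2, 3, 4.
Setting n = 5 gives 10, 9, 14, 10, 13 characters in each block.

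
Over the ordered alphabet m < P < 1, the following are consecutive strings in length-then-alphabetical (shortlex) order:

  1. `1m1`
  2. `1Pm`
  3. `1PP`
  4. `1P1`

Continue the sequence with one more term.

11m

The successor of 1P1 increments the rightmost position that isn't already 1 and resets every position after it to m.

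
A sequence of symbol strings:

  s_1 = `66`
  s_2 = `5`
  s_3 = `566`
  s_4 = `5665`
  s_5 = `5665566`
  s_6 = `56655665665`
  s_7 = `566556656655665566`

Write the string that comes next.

56655665665566556656655665665

This is a Fibonacci-style word recurrence s(k) = s(k−1)·s(k−2): e.g. 5·66 = 566.
So term 8 is 566556656655665566·56655665665.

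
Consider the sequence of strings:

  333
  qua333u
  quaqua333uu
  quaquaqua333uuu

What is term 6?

s(k+1) = qua·s(k)·u, so each term gains qua as a prefix and u as a suffix.
From quaquaqua333uuu, 2 further steps: quaquaqua333uuu → quaquaquaqua333uuuu → (answer).

quaquaquaquaqua333uuuuu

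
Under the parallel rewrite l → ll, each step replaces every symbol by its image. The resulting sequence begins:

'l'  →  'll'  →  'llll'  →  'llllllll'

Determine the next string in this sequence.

Apply φ to llllllll symbol by symbol: l→ll, l→ll, l→ll, l→ll, l→ll, l→ll, l→ll, l→ll; joined: ll ll ll ll ll ll ll ll.

llllllllllllllll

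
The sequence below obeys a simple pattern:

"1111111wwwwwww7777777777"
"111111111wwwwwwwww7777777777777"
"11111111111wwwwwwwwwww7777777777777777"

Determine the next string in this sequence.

Term n consists of 2n+1 1's, followed by 2n+1 w's, followed by 3n+1 7's, where the shown terms are n = 3, 4, 5.
Setting n = 6 gives 13, 13, 19 characters in each block.

1111111111111wwwwwwwwwwwww7777777777777777777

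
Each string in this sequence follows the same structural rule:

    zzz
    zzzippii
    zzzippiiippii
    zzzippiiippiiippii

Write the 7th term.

zzzippiiippiiippiiippiiippiiippii

The strings grow by a fixed suffix ippii each time.
From zzzippiiippiiippii, 3 further steps: zzzippiiippiiippii → zzzippiiippiiippiiippii → zzzippiiippiiippiiippiiippii → (answer).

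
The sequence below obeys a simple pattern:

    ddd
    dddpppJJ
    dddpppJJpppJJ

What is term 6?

The strings grow by a fixed suffix pppJJ each time.
From dddpppJJpppJJ, 3 further steps: dddpppJJpppJJ → dddpppJJpppJJpppJJ → dddpppJJpppJJpppJJpppJJ → (answer).

dddpppJJpppJJpppJJpppJJpppJJ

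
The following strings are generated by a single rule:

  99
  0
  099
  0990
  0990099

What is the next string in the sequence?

Each term (from the third on) is the previous term followed by the one before it: term 3 = 0·99 = 099.
The next term joins 0990099 and 0990.

09900990990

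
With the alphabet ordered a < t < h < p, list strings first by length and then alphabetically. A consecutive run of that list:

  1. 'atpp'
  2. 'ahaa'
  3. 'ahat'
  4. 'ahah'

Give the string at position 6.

Advancing 2 positions from ahah through ahah → ahap reaches term 6.

ahta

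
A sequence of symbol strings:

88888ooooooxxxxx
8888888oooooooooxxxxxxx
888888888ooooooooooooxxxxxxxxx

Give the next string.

Reading off run lengths: 8 runs 5, 7, 9; o runs 6, 9, 12; x runs 5, 7, 9 — each is linear in n (n = 1, 2, …).
Setting n = 4 gives 11, 15, 11 characters in each block.

88888888888oooooooooooooooxxxxxxxxxxx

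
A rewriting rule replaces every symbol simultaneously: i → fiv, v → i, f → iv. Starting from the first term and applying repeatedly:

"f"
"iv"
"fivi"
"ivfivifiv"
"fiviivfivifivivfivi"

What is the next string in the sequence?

Applying the rule to each of the 19 symbols of fiviivfivifivivfivi gives the pieces iv fiv i fiv fiv i iv fiv i fiv iv fiv i fiv i iv fiv i fiv, which concatenate to the answer.

ivfivifivfiviivfivifivivfivifiviivfivifiv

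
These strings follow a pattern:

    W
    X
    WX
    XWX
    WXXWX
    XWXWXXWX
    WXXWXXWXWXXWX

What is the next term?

From term 3 onward, concatenate the second-to-last term with the last: W·X = WX, X·WX = XWX, …
Continuing: XWXWXXWX · WXXWXXWXWXXWX gives term 8.

XWXWXXWXWXXWXXWXWXXWX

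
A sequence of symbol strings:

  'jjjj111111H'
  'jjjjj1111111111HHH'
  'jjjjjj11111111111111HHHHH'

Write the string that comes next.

Each string has the form j^{n+3} 1^{4n+2} H^{2n-1} (n = 1, 2, …).
Setting n = 4 gives 7, 18, 7 characters in each block.

jjjjjjj111111111111111111HHHHHHH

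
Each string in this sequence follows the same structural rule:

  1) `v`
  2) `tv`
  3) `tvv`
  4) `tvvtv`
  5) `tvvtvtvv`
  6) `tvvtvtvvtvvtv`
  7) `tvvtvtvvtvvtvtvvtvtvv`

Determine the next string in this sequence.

tvvtvtvvtvvtvtvvtvtvvtvvtvtvvtvvtv

This is a Fibonacci-style word recurrence s(k) = s(k−1)·s(k−2): e.g. tv·v = tvv.
The next term joins tvvtvtvvtvvtvtvvtvtvv and tvvtvtvvtvvtv.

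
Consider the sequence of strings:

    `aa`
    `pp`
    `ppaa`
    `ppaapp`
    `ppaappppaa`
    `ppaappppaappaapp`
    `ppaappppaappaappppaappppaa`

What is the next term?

ppaappppaappaappppaappppaappaappppaappaapp

Each term (from the third on) is the previous term followed by the one before it: term 3 = pp·aa = ppaa.
Continuing: ppaappppaappaappppaappppaa · ppaappppaappaapp gives term 8.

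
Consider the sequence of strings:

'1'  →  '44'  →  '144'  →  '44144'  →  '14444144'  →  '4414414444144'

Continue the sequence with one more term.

From term 3 onward, concatenate the second-to-last term with the last: 1·44 = 144, 44·144 = 44144, …
The next term joins 14444144 and 4414414444144.

144441444414414444144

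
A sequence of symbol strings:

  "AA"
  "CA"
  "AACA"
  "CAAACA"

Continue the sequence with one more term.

AACACAAACA

This is a Fibonacci-style word recurrence s(k) = s(k−2)·s(k−1): e.g. AA·CA = AACA.
So term 5 is AACA·CAAACA.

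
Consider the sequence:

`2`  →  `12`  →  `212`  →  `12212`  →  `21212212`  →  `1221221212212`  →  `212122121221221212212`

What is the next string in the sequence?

1221221212212212122121221221212212

Each term (from the third on) is the two preceding terms concatenated in order: term 3 = 2·12 = 212.
So term 8 is 1221221212212·212122121221221212212.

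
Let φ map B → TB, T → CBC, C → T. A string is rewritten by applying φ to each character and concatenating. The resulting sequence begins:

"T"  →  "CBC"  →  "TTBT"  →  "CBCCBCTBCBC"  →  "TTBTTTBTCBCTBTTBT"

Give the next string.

Replace each of the 17 characters of TTBTTTBTCBCTBTTBT in place — CBC CBC TB CBC CBC CBC TB CBC T TB T CBC TB CBC CBC TB CBC — and concatenate.

CBCCBCTBCBCCBCCBCTBCBCTTBTCBCTBCBCCBCTBCBC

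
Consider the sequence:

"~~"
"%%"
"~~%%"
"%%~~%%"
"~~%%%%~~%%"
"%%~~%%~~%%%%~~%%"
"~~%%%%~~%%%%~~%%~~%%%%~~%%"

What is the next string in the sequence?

From term 3 onward, concatenate the second-to-last term with the last: ~~·%% = ~~%%, %%·~~%% = %%~~%%, …
Continuing: %%~~%%~~%%%%~~%% · ~~%%%%~~%%%%~~%%~~%%%%~~%% gives term 8.

%%~~%%~~%%%%~~%%~~%%%%~~%%%%~~%%~~%%%%~~%%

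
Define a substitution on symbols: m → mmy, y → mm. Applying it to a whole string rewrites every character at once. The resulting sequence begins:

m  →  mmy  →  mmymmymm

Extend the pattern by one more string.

mmymmymmmmymmymmmmymmy

Rewriting each symbol of mmymmymm: m→mmy, m→mmy, y→mm, m→mmy, m→mmy, y→mm, m→mmy, m→mmy, which concatenates to mmy mmy mm mmy mmy mm mmy mmy.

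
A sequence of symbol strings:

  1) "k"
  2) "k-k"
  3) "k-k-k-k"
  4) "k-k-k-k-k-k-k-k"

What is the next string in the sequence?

k-k-k-k-k-k-k-k-k-k-k-k-k-k-k-k

s(k+1) = s(k)·-·s(k) — each term doubles the last with '-' between the halves.
So the next term is two copies of k-k-k-k-k-k-k-k with '-' between the halves.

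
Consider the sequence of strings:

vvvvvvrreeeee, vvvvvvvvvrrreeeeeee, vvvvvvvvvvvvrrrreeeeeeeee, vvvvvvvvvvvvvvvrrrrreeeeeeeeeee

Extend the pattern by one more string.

The n-th term is 3n v's then n r's then 2n+1 e's, where the shown terms are n = 2, 3, 4, 5.
At n = 6 the blocks have lengths 18, 6, 13.

vvvvvvvvvvvvvvvvvvrrrrrreeeeeeeeeeeee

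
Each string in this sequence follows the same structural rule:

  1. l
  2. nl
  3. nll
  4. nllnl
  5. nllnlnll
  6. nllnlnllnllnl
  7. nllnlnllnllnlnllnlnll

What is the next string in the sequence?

Each term (from the third on) is the previous term followed by the one before it: term 3 = nl·l = nll.
Continuing: nllnlnllnllnlnllnlnll · nllnlnllnllnl gives term 8.

nllnlnllnllnlnllnlnllnllnlnllnllnl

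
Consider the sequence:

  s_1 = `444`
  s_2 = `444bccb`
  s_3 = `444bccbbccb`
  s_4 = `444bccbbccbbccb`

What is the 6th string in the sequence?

444bccbbccbbccbbccbbccb

The strings grow by a fixed suffix bccb each time.
From 444bccbbccbbccb, 2 further steps: 444bccbbccbbccb → 444bccbbccbbccbbccb → (answer).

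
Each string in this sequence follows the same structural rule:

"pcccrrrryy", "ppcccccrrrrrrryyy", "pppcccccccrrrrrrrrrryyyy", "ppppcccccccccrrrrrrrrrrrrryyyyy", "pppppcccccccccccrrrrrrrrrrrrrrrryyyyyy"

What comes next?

Reading off run lengths: p runs 1, 2, 3, 4, 5; c runs 3, 5, 7, 9, 11; r runs 4, 7, 10, 13, 16; y runs 2, 3, 4, 5, 6 — each is linear in n (n = 1, 2, …).
Setting n = 6 gives 6, 13, 19, 7 characters in each block.

ppppppcccccccccccccrrrrrrrrrrrrrrrrrrryyyyyyy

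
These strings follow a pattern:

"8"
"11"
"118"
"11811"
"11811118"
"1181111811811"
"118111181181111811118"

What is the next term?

1181111811811118111181181111811811

From term 3 onward, concatenate the last term with the second-to-last: 11·8 = 118, 118·11 = 11811, …
So term 8 is 118111181181111811118·1181111811811.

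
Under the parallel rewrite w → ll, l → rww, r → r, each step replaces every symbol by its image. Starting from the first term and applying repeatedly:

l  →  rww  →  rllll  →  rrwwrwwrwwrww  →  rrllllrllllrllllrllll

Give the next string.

rrrwwrwwrwwrwwrrwwrwwrwwrwwrrwwrwwrwwrwwrrwwrwwrwwrww

Applying the rule to each of the 21 symbols of rrllllrllllrllllrllll gives the pieces r r rww rww rww rww r rww rww rww rww r rww rww rww rww r rww rww rww rww, which concatenate to the answer.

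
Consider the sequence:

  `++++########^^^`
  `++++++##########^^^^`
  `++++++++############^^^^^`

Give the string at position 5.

++++++++++++################^^^^^^^

Each string has the form +^{2n-2} #^{2n+2} ^^{n}, where the shown terms are n = 3, 4, 5.
For term 5, n = 7, so the run lengths are 12, 16, 7.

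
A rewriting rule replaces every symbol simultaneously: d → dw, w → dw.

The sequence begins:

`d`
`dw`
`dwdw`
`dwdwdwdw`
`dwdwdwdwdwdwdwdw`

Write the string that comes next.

dwdwdwdwdwdwdwdwdwdwdwdwdwdwdwdw

Replace each of the 16 characters of dwdwdwdwdwdwdwdw in place — dw dw dw dw dw dw dw dw dw dw dw dw dw dw dw dw — and concatenate.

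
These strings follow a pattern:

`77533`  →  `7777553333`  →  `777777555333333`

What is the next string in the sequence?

77777777555533333333

The n-th term is 2n 7's then n 5's then 2n 3's (n = 1, 2, …).
Setting n = 4 gives 8, 4, 8 characters in each block.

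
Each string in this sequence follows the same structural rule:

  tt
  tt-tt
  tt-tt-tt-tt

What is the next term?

Each string is two copies of the previous one joined by '-'.
So the next term is two copies of tt-tt-tt-tt with '-' between the halves.

tt-tt-tt-tt-tt-tt-tt-tt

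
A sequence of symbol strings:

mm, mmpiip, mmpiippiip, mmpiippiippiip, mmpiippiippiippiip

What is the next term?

mmpiippiippiippiippiip

Each term is the previous one with piip appended.
So the next term is mmpiippiippiippiip·piip.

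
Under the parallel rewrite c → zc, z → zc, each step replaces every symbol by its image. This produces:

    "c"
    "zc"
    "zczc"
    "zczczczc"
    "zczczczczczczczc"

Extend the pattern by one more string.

Rewriting the 16 symbols of zczczczczczczczc one by one yields zc zc zc zc zc zc zc zc zc zc zc zc zc zc zc zc; concatenated:

zczczczczczczczczczczczczczczczc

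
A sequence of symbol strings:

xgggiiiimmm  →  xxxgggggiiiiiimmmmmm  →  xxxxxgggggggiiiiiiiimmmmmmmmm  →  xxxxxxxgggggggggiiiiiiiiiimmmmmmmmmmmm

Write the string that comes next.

xxxxxxxxxgggggggggggiiiiiiiiiiiimmmmmmmmmmmmmmm

Reading off run lengths: x runs 1, 3, 5, 7; g runs 3, 5, 7, 9; i runs 4, 6, 8, 10; m runs 3, 6, 9, 12 — each is linear in n (n = 1, 2, …).
At n = 5 the blocks have lengths 9, 11, 12, 15.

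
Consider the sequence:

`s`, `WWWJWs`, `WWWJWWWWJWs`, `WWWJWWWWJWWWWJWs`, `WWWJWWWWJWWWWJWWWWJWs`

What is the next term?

WWWJWWWWJWWWWJWWWWJWWWWJWs

Every step adds WWWJW at the front: s(k+1) = WWWJW·s(k).
One more step from WWWJWWWWJWWWWJWWWWJWs gives the answer.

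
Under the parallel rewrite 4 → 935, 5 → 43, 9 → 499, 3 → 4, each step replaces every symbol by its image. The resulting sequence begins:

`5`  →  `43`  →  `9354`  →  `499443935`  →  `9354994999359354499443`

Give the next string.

Rewriting the 22 symbols of 9354994999359354499443 one by one yields 499 4 43 935 499 499 935 499 499 499 4 43 499 4 43 935 935 499 499 935 935 4; concatenated:

4994439354994999354994994994434994439359354994999359354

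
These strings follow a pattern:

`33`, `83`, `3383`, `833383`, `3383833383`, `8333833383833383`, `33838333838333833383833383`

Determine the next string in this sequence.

This is a Fibonacci-style word recurrence s(k) = s(k−2)·s(k−1): e.g. 33·83 = 3383.
So term 8 is 8333833383833383·33838333838333833383833383.

833383338383338333838333838333833383833383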